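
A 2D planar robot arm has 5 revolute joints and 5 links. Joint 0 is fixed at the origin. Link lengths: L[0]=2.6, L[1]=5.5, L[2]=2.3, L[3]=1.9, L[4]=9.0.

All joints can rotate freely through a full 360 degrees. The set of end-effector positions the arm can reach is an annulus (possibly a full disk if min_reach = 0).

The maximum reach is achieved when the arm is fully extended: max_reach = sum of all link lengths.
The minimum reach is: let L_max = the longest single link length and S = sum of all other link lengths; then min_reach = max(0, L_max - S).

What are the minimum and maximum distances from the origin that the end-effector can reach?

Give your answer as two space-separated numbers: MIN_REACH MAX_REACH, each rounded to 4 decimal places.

Link lengths: [2.6, 5.5, 2.3, 1.9, 9.0]
max_reach = 2.6 + 5.5 + 2.3 + 1.9 + 9 = 21.3
L_max = max([2.6, 5.5, 2.3, 1.9, 9.0]) = 9
S (sum of others) = 21.3 - 9 = 12.3
min_reach = max(0, 9 - 12.3) = max(0, -3.3) = 0

Answer: 0.0000 21.3000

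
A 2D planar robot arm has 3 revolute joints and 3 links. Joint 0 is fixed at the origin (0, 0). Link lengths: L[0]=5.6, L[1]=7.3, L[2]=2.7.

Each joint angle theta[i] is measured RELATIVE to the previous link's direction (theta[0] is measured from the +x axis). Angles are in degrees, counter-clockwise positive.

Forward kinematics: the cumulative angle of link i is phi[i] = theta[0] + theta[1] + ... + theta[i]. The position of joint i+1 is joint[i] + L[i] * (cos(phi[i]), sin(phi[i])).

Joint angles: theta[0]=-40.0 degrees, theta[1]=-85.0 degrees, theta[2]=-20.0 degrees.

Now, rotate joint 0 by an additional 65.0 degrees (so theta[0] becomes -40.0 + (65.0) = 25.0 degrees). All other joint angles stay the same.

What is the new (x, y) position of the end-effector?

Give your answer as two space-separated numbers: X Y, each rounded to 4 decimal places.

joint[0] = (0.0000, 0.0000)  (base)
link 0: phi[0] = 25 = 25 deg
  cos(25 deg) = 0.9063, sin(25 deg) = 0.4226
  joint[1] = (0.0000, 0.0000) + 5.6 * (0.9063, 0.4226) = (0.0000 + 5.0753, 0.0000 + 2.3667) = (5.0753, 2.3667)
link 1: phi[1] = 25 + -85 = -60 deg
  cos(-60 deg) = 0.5000, sin(-60 deg) = -0.8660
  joint[2] = (5.0753, 2.3667) + 7.3 * (0.5000, -0.8660) = (5.0753 + 3.6500, 2.3667 + -6.3220) = (8.7253, -3.9553)
link 2: phi[2] = 25 + -85 + -20 = -80 deg
  cos(-80 deg) = 0.1736, sin(-80 deg) = -0.9848
  joint[3] = (8.7253, -3.9553) + 2.7 * (0.1736, -0.9848) = (8.7253 + 0.4689, -3.9553 + -2.6590) = (9.1942, -6.6143)
End effector: (9.1942, -6.6143)

Answer: 9.1942 -6.6143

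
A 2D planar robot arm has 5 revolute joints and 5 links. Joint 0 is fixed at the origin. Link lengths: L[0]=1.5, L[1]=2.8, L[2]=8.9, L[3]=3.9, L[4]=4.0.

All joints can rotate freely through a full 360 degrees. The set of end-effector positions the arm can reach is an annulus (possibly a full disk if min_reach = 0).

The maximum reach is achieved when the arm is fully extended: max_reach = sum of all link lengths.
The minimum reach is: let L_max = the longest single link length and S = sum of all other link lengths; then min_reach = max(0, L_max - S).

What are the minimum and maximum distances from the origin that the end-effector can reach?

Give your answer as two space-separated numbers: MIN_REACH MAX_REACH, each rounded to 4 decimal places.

Link lengths: [1.5, 2.8, 8.9, 3.9, 4.0]
max_reach = 1.5 + 2.8 + 8.9 + 3.9 + 4 = 21.1
L_max = max([1.5, 2.8, 8.9, 3.9, 4.0]) = 8.9
S (sum of others) = 21.1 - 8.9 = 12.2
min_reach = max(0, 8.9 - 12.2) = max(0, -3.3) = 0

Answer: 0.0000 21.1000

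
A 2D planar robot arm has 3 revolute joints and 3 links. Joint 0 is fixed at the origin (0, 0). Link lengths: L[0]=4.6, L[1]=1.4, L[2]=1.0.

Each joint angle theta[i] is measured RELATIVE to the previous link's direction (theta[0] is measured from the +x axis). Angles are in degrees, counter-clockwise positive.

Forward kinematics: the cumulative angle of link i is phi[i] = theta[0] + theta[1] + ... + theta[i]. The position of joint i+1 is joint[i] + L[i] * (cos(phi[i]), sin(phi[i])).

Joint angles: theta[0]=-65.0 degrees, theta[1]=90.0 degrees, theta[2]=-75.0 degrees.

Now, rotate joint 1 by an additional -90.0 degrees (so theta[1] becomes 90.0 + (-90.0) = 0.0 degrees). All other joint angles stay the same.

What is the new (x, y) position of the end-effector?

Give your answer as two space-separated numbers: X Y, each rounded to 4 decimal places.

Answer: 1.7697 -6.0806

Derivation:
joint[0] = (0.0000, 0.0000)  (base)
link 0: phi[0] = -65 = -65 deg
  cos(-65 deg) = 0.4226, sin(-65 deg) = -0.9063
  joint[1] = (0.0000, 0.0000) + 4.6 * (0.4226, -0.9063) = (0.0000 + 1.9440, 0.0000 + -4.1690) = (1.9440, -4.1690)
link 1: phi[1] = -65 + 0 = -65 deg
  cos(-65 deg) = 0.4226, sin(-65 deg) = -0.9063
  joint[2] = (1.9440, -4.1690) + 1.4 * (0.4226, -0.9063) = (1.9440 + 0.5917, -4.1690 + -1.2688) = (2.5357, -5.4378)
link 2: phi[2] = -65 + 0 + -75 = -140 deg
  cos(-140 deg) = -0.7660, sin(-140 deg) = -0.6428
  joint[3] = (2.5357, -5.4378) + 1 * (-0.7660, -0.6428) = (2.5357 + -0.7660, -5.4378 + -0.6428) = (1.7697, -6.0806)
End effector: (1.7697, -6.0806)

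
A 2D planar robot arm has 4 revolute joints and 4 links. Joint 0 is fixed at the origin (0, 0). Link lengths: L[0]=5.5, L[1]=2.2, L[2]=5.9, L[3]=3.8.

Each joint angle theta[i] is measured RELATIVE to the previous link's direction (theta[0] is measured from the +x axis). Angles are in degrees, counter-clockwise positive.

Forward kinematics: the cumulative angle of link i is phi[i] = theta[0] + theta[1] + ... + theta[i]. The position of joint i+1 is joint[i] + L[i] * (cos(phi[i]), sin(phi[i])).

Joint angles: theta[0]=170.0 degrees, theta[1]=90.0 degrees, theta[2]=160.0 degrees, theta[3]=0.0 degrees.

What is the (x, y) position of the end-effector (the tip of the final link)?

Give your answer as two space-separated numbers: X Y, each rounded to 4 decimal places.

joint[0] = (0.0000, 0.0000)  (base)
link 0: phi[0] = 170 = 170 deg
  cos(170 deg) = -0.9848, sin(170 deg) = 0.1736
  joint[1] = (0.0000, 0.0000) + 5.5 * (-0.9848, 0.1736) = (0.0000 + -5.4164, 0.0000 + 0.9551) = (-5.4164, 0.9551)
link 1: phi[1] = 170 + 90 = 260 deg
  cos(260 deg) = -0.1736, sin(260 deg) = -0.9848
  joint[2] = (-5.4164, 0.9551) + 2.2 * (-0.1736, -0.9848) = (-5.4164 + -0.3820, 0.9551 + -2.1666) = (-5.7985, -1.2115)
link 2: phi[2] = 170 + 90 + 160 = 420 deg
  cos(420 deg) = 0.5000, sin(420 deg) = 0.8660
  joint[3] = (-5.7985, -1.2115) + 5.9 * (0.5000, 0.8660) = (-5.7985 + 2.9500, -1.2115 + 5.1095) = (-2.8485, 3.8980)
link 3: phi[3] = 170 + 90 + 160 + 0 = 420 deg
  cos(420 deg) = 0.5000, sin(420 deg) = 0.8660
  joint[4] = (-2.8485, 3.8980) + 3.8 * (0.5000, 0.8660) = (-2.8485 + 1.9000, 3.8980 + 3.2909) = (-0.9485, 7.1889)
End effector: (-0.9485, 7.1889)

Answer: -0.9485 7.1889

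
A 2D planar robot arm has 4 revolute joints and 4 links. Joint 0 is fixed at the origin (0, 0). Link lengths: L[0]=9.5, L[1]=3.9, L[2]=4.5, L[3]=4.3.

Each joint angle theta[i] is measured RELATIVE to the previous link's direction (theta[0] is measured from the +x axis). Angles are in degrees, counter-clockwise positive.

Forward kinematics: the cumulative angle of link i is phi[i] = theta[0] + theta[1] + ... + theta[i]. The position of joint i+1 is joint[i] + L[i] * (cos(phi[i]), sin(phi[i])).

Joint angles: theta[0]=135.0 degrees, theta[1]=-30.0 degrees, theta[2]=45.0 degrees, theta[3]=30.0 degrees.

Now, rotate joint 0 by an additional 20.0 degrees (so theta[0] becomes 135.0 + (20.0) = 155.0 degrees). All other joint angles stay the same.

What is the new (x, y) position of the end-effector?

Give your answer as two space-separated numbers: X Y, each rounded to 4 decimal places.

joint[0] = (0.0000, 0.0000)  (base)
link 0: phi[0] = 155 = 155 deg
  cos(155 deg) = -0.9063, sin(155 deg) = 0.4226
  joint[1] = (0.0000, 0.0000) + 9.5 * (-0.9063, 0.4226) = (0.0000 + -8.6099, 0.0000 + 4.0149) = (-8.6099, 4.0149)
link 1: phi[1] = 155 + -30 = 125 deg
  cos(125 deg) = -0.5736, sin(125 deg) = 0.8192
  joint[2] = (-8.6099, 4.0149) + 3.9 * (-0.5736, 0.8192) = (-8.6099 + -2.2369, 4.0149 + 3.1947) = (-10.8469, 7.2096)
link 2: phi[2] = 155 + -30 + 45 = 170 deg
  cos(170 deg) = -0.9848, sin(170 deg) = 0.1736
  joint[3] = (-10.8469, 7.2096) + 4.5 * (-0.9848, 0.1736) = (-10.8469 + -4.4316, 7.2096 + 0.7814) = (-15.2785, 7.9910)
link 3: phi[3] = 155 + -30 + 45 + 30 = 200 deg
  cos(200 deg) = -0.9397, sin(200 deg) = -0.3420
  joint[4] = (-15.2785, 7.9910) + 4.3 * (-0.9397, -0.3420) = (-15.2785 + -4.0407, 7.9910 + -1.4707) = (-19.3192, 6.5203)
End effector: (-19.3192, 6.5203)

Answer: -19.3192 6.5203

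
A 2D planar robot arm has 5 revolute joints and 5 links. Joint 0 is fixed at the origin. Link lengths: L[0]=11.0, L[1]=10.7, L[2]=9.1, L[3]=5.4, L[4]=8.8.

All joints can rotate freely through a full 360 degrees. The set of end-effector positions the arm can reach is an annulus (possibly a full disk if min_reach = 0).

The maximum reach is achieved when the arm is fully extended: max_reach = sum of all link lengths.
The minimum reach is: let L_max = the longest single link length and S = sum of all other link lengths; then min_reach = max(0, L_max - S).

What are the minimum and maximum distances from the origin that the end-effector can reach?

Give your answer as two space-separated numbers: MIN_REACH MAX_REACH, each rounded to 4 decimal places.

Link lengths: [11.0, 10.7, 9.1, 5.4, 8.8]
max_reach = 11 + 10.7 + 9.1 + 5.4 + 8.8 = 45
L_max = max([11.0, 10.7, 9.1, 5.4, 8.8]) = 11
S (sum of others) = 45 - 11 = 34
min_reach = max(0, 11 - 34) = max(0, -23) = 0

Answer: 0.0000 45.0000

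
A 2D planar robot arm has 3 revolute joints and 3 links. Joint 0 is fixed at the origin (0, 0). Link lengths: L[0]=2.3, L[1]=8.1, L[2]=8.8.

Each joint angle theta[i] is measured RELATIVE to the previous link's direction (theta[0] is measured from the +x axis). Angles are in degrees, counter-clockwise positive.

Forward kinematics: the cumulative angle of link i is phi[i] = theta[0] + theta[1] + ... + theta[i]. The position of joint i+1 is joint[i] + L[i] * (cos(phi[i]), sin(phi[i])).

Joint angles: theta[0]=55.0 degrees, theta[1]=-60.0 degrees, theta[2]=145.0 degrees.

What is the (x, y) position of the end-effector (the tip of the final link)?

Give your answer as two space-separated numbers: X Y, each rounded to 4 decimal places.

joint[0] = (0.0000, 0.0000)  (base)
link 0: phi[0] = 55 = 55 deg
  cos(55 deg) = 0.5736, sin(55 deg) = 0.8192
  joint[1] = (0.0000, 0.0000) + 2.3 * (0.5736, 0.8192) = (0.0000 + 1.3192, 0.0000 + 1.8840) = (1.3192, 1.8840)
link 1: phi[1] = 55 + -60 = -5 deg
  cos(-5 deg) = 0.9962, sin(-5 deg) = -0.0872
  joint[2] = (1.3192, 1.8840) + 8.1 * (0.9962, -0.0872) = (1.3192 + 8.0692, 1.8840 + -0.7060) = (9.3884, 1.1781)
link 2: phi[2] = 55 + -60 + 145 = 140 deg
  cos(140 deg) = -0.7660, sin(140 deg) = 0.6428
  joint[3] = (9.3884, 1.1781) + 8.8 * (-0.7660, 0.6428) = (9.3884 + -6.7412, 1.1781 + 5.6565) = (2.6472, 6.8346)
End effector: (2.6472, 6.8346)

Answer: 2.6472 6.8346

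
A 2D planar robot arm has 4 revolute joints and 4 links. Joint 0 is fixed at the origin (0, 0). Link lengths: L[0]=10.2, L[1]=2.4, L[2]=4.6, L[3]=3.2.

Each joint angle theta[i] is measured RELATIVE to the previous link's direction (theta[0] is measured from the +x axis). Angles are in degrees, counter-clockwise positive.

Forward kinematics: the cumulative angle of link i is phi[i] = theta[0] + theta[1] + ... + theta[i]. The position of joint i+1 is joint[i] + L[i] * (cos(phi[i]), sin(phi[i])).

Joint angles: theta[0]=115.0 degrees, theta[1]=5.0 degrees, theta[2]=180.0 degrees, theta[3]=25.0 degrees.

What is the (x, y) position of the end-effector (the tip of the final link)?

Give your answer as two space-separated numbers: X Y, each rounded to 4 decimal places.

joint[0] = (0.0000, 0.0000)  (base)
link 0: phi[0] = 115 = 115 deg
  cos(115 deg) = -0.4226, sin(115 deg) = 0.9063
  joint[1] = (0.0000, 0.0000) + 10.2 * (-0.4226, 0.9063) = (0.0000 + -4.3107, 0.0000 + 9.2443) = (-4.3107, 9.2443)
link 1: phi[1] = 115 + 5 = 120 deg
  cos(120 deg) = -0.5000, sin(120 deg) = 0.8660
  joint[2] = (-4.3107, 9.2443) + 2.4 * (-0.5000, 0.8660) = (-4.3107 + -1.2000, 9.2443 + 2.0785) = (-5.5107, 11.3228)
link 2: phi[2] = 115 + 5 + 180 = 300 deg
  cos(300 deg) = 0.5000, sin(300 deg) = -0.8660
  joint[3] = (-5.5107, 11.3228) + 4.6 * (0.5000, -0.8660) = (-5.5107 + 2.3000, 11.3228 + -3.9837) = (-3.2107, 7.3391)
link 3: phi[3] = 115 + 5 + 180 + 25 = 325 deg
  cos(325 deg) = 0.8192, sin(325 deg) = -0.5736
  joint[4] = (-3.2107, 7.3391) + 3.2 * (0.8192, -0.5736) = (-3.2107 + 2.6213, 7.3391 + -1.8354) = (-0.5894, 5.5036)
End effector: (-0.5894, 5.5036)

Answer: -0.5894 5.5036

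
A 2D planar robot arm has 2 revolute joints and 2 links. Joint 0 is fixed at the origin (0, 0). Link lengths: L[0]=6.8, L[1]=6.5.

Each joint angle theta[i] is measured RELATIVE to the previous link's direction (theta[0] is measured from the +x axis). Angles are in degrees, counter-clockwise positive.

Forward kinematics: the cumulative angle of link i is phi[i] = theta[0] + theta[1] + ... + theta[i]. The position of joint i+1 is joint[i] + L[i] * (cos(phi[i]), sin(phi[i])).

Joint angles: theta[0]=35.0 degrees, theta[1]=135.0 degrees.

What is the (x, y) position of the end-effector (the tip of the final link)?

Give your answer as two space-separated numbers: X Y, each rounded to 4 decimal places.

joint[0] = (0.0000, 0.0000)  (base)
link 0: phi[0] = 35 = 35 deg
  cos(35 deg) = 0.8192, sin(35 deg) = 0.5736
  joint[1] = (0.0000, 0.0000) + 6.8 * (0.8192, 0.5736) = (0.0000 + 5.5702, 0.0000 + 3.9003) = (5.5702, 3.9003)
link 1: phi[1] = 35 + 135 = 170 deg
  cos(170 deg) = -0.9848, sin(170 deg) = 0.1736
  joint[2] = (5.5702, 3.9003) + 6.5 * (-0.9848, 0.1736) = (5.5702 + -6.4013, 3.9003 + 1.1287) = (-0.8310, 5.0290)
End effector: (-0.8310, 5.0290)

Answer: -0.8310 5.0290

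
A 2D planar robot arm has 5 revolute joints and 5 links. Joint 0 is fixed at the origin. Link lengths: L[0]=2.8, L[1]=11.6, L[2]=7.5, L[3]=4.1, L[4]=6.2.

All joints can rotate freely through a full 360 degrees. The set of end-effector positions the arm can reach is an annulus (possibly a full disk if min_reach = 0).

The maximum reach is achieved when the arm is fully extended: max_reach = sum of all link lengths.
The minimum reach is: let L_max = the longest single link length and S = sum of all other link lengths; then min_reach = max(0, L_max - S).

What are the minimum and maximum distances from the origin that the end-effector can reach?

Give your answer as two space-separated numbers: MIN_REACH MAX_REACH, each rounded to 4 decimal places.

Answer: 0.0000 32.2000

Derivation:
Link lengths: [2.8, 11.6, 7.5, 4.1, 6.2]
max_reach = 2.8 + 11.6 + 7.5 + 4.1 + 6.2 = 32.2
L_max = max([2.8, 11.6, 7.5, 4.1, 6.2]) = 11.6
S (sum of others) = 32.2 - 11.6 = 20.6
min_reach = max(0, 11.6 - 20.6) = max(0, -9) = 0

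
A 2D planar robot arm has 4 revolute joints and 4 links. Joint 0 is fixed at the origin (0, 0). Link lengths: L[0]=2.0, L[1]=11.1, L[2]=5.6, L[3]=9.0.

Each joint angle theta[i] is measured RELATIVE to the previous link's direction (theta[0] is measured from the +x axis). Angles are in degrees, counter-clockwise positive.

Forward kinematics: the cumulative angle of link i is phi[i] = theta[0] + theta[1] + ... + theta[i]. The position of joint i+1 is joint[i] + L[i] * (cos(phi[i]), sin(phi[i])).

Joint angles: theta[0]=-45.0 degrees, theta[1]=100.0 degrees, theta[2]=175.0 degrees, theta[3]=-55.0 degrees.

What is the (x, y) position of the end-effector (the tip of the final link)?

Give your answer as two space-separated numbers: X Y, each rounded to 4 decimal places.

Answer: -4.7845 4.1729

Derivation:
joint[0] = (0.0000, 0.0000)  (base)
link 0: phi[0] = -45 = -45 deg
  cos(-45 deg) = 0.7071, sin(-45 deg) = -0.7071
  joint[1] = (0.0000, 0.0000) + 2 * (0.7071, -0.7071) = (0.0000 + 1.4142, 0.0000 + -1.4142) = (1.4142, -1.4142)
link 1: phi[1] = -45 + 100 = 55 deg
  cos(55 deg) = 0.5736, sin(55 deg) = 0.8192
  joint[2] = (1.4142, -1.4142) + 11.1 * (0.5736, 0.8192) = (1.4142 + 6.3667, -1.4142 + 9.0926) = (7.7809, 7.6784)
link 2: phi[2] = -45 + 100 + 175 = 230 deg
  cos(230 deg) = -0.6428, sin(230 deg) = -0.7660
  joint[3] = (7.7809, 7.6784) + 5.6 * (-0.6428, -0.7660) = (7.7809 + -3.5996, 7.6784 + -4.2898) = (4.1813, 3.3885)
link 3: phi[3] = -45 + 100 + 175 + -55 = 175 deg
  cos(175 deg) = -0.9962, sin(175 deg) = 0.0872
  joint[4] = (4.1813, 3.3885) + 9 * (-0.9962, 0.0872) = (4.1813 + -8.9658, 3.3885 + 0.7844) = (-4.7845, 4.1729)
End effector: (-4.7845, 4.1729)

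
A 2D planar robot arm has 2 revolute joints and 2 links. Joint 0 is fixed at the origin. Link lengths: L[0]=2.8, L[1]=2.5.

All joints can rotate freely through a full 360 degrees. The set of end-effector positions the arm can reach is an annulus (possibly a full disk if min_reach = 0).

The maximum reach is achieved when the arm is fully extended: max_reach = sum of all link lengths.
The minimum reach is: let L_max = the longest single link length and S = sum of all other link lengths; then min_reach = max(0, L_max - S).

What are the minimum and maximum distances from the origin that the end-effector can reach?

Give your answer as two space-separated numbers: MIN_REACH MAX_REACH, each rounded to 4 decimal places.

Answer: 0.3000 5.3000

Derivation:
Link lengths: [2.8, 2.5]
max_reach = 2.8 + 2.5 = 5.3
L_max = max([2.8, 2.5]) = 2.8
S (sum of others) = 5.3 - 2.8 = 2.5
min_reach = max(0, 2.8 - 2.5) = max(0, 0.3) = 0.3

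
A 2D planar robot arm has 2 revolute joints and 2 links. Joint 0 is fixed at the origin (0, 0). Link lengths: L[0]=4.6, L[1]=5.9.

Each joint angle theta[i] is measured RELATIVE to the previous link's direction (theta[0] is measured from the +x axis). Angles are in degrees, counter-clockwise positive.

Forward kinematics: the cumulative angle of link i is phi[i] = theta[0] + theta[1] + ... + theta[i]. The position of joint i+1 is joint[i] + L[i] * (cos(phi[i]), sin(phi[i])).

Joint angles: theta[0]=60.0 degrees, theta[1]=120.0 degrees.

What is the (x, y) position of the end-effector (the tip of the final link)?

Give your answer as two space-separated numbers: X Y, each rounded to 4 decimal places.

Answer: -3.6000 3.9837

Derivation:
joint[0] = (0.0000, 0.0000)  (base)
link 0: phi[0] = 60 = 60 deg
  cos(60 deg) = 0.5000, sin(60 deg) = 0.8660
  joint[1] = (0.0000, 0.0000) + 4.6 * (0.5000, 0.8660) = (0.0000 + 2.3000, 0.0000 + 3.9837) = (2.3000, 3.9837)
link 1: phi[1] = 60 + 120 = 180 deg
  cos(180 deg) = -1.0000, sin(180 deg) = 0.0000
  joint[2] = (2.3000, 3.9837) + 5.9 * (-1.0000, 0.0000) = (2.3000 + -5.9000, 3.9837 + 0.0000) = (-3.6000, 3.9837)
End effector: (-3.6000, 3.9837)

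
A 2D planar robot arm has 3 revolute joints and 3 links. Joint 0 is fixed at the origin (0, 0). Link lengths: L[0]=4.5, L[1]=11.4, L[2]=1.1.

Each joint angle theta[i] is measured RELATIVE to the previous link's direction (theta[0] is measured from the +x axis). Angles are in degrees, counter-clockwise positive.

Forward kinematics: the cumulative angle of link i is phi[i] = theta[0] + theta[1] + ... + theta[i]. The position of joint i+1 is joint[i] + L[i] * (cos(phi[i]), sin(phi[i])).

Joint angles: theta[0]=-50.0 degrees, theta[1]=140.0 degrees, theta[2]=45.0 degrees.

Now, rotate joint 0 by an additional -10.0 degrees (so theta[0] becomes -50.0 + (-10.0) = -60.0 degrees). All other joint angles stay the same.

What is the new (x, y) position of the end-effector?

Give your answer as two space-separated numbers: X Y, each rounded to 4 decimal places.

joint[0] = (0.0000, 0.0000)  (base)
link 0: phi[0] = -60 = -60 deg
  cos(-60 deg) = 0.5000, sin(-60 deg) = -0.8660
  joint[1] = (0.0000, 0.0000) + 4.5 * (0.5000, -0.8660) = (0.0000 + 2.2500, 0.0000 + -3.8971) = (2.2500, -3.8971)
link 1: phi[1] = -60 + 140 = 80 deg
  cos(80 deg) = 0.1736, sin(80 deg) = 0.9848
  joint[2] = (2.2500, -3.8971) + 11.4 * (0.1736, 0.9848) = (2.2500 + 1.9796, -3.8971 + 11.2268) = (4.2296, 7.3297)
link 2: phi[2] = -60 + 140 + 45 = 125 deg
  cos(125 deg) = -0.5736, sin(125 deg) = 0.8192
  joint[3] = (4.2296, 7.3297) + 1.1 * (-0.5736, 0.8192) = (4.2296 + -0.6309, 7.3297 + 0.9011) = (3.5987, 8.2308)
End effector: (3.5987, 8.2308)

Answer: 3.5987 8.2308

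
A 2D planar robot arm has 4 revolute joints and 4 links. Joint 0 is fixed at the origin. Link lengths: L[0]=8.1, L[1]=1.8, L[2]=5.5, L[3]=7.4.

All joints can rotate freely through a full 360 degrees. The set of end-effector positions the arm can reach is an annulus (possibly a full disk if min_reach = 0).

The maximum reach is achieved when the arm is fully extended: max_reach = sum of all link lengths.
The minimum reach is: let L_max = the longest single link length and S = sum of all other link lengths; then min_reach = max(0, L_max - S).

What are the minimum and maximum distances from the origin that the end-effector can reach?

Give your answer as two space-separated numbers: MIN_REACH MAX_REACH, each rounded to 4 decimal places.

Answer: 0.0000 22.8000

Derivation:
Link lengths: [8.1, 1.8, 5.5, 7.4]
max_reach = 8.1 + 1.8 + 5.5 + 7.4 = 22.8
L_max = max([8.1, 1.8, 5.5, 7.4]) = 8.1
S (sum of others) = 22.8 - 8.1 = 14.7
min_reach = max(0, 8.1 - 14.7) = max(0, -6.6) = 0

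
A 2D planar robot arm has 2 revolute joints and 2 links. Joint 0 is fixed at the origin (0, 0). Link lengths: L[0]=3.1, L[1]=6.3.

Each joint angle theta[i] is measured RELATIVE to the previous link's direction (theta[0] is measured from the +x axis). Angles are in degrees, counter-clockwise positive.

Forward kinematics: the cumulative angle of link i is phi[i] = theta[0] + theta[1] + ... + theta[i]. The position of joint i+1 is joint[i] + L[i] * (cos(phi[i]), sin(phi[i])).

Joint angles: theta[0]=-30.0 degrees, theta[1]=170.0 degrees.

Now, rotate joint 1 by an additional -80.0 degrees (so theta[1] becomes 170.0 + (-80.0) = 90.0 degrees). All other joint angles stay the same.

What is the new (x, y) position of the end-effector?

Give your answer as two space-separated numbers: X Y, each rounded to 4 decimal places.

joint[0] = (0.0000, 0.0000)  (base)
link 0: phi[0] = -30 = -30 deg
  cos(-30 deg) = 0.8660, sin(-30 deg) = -0.5000
  joint[1] = (0.0000, 0.0000) + 3.1 * (0.8660, -0.5000) = (0.0000 + 2.6847, 0.0000 + -1.5500) = (2.6847, -1.5500)
link 1: phi[1] = -30 + 90 = 60 deg
  cos(60 deg) = 0.5000, sin(60 deg) = 0.8660
  joint[2] = (2.6847, -1.5500) + 6.3 * (0.5000, 0.8660) = (2.6847 + 3.1500, -1.5500 + 5.4560) = (5.8347, 3.9060)
End effector: (5.8347, 3.9060)

Answer: 5.8347 3.9060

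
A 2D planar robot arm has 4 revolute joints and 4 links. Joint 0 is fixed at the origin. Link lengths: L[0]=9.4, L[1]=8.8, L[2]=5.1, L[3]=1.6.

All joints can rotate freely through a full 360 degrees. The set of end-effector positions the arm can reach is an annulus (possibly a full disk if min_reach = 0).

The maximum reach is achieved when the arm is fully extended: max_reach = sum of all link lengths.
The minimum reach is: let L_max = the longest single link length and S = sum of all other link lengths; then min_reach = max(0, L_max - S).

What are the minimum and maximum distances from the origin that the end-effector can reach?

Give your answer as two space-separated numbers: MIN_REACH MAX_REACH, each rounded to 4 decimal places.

Link lengths: [9.4, 8.8, 5.1, 1.6]
max_reach = 9.4 + 8.8 + 5.1 + 1.6 = 24.9
L_max = max([9.4, 8.8, 5.1, 1.6]) = 9.4
S (sum of others) = 24.9 - 9.4 = 15.5
min_reach = max(0, 9.4 - 15.5) = max(0, -6.1) = 0

Answer: 0.0000 24.9000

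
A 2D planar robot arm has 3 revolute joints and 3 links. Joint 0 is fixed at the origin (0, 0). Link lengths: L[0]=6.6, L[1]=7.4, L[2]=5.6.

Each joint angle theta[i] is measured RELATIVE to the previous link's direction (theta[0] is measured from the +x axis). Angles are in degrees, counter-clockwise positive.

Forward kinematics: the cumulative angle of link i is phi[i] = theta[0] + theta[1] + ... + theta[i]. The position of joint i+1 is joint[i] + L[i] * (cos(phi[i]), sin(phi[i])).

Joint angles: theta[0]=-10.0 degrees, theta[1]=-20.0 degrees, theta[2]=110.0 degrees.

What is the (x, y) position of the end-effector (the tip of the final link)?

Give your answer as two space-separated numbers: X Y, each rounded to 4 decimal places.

joint[0] = (0.0000, 0.0000)  (base)
link 0: phi[0] = -10 = -10 deg
  cos(-10 deg) = 0.9848, sin(-10 deg) = -0.1736
  joint[1] = (0.0000, 0.0000) + 6.6 * (0.9848, -0.1736) = (0.0000 + 6.4997, 0.0000 + -1.1461) = (6.4997, -1.1461)
link 1: phi[1] = -10 + -20 = -30 deg
  cos(-30 deg) = 0.8660, sin(-30 deg) = -0.5000
  joint[2] = (6.4997, -1.1461) + 7.4 * (0.8660, -0.5000) = (6.4997 + 6.4086, -1.1461 + -3.7000) = (12.9083, -4.8461)
link 2: phi[2] = -10 + -20 + 110 = 80 deg
  cos(80 deg) = 0.1736, sin(80 deg) = 0.9848
  joint[3] = (12.9083, -4.8461) + 5.6 * (0.1736, 0.9848) = (12.9083 + 0.9724, -4.8461 + 5.5149) = (13.8807, 0.6688)
End effector: (13.8807, 0.6688)

Answer: 13.8807 0.6688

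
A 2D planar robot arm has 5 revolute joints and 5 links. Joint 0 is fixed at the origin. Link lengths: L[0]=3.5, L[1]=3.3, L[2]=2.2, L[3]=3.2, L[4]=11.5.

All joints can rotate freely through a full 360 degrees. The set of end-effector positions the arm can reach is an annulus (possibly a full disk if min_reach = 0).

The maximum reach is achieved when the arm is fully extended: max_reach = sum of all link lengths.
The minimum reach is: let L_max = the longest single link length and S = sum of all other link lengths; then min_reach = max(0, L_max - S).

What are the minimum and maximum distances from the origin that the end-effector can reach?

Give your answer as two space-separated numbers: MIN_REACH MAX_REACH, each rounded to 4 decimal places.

Link lengths: [3.5, 3.3, 2.2, 3.2, 11.5]
max_reach = 3.5 + 3.3 + 2.2 + 3.2 + 11.5 = 23.7
L_max = max([3.5, 3.3, 2.2, 3.2, 11.5]) = 11.5
S (sum of others) = 23.7 - 11.5 = 12.2
min_reach = max(0, 11.5 - 12.2) = max(0, -0.7) = 0

Answer: 0.0000 23.7000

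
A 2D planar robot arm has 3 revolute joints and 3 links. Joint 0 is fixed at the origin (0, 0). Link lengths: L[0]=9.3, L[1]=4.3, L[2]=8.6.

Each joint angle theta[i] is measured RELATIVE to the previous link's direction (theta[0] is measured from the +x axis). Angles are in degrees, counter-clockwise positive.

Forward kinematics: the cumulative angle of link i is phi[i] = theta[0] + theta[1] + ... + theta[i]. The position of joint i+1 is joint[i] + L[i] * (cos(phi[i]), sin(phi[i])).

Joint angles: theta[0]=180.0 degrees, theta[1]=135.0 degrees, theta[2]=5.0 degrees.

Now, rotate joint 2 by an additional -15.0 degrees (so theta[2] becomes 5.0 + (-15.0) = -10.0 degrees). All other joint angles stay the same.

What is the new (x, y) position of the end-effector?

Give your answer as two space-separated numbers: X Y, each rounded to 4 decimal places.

Answer: -1.3267 -10.0853

Derivation:
joint[0] = (0.0000, 0.0000)  (base)
link 0: phi[0] = 180 = 180 deg
  cos(180 deg) = -1.0000, sin(180 deg) = 0.0000
  joint[1] = (0.0000, 0.0000) + 9.3 * (-1.0000, 0.0000) = (0.0000 + -9.3000, 0.0000 + 0.0000) = (-9.3000, 0.0000)
link 1: phi[1] = 180 + 135 = 315 deg
  cos(315 deg) = 0.7071, sin(315 deg) = -0.7071
  joint[2] = (-9.3000, 0.0000) + 4.3 * (0.7071, -0.7071) = (-9.3000 + 3.0406, 0.0000 + -3.0406) = (-6.2594, -3.0406)
link 2: phi[2] = 180 + 135 + -10 = 305 deg
  cos(305 deg) = 0.5736, sin(305 deg) = -0.8192
  joint[3] = (-6.2594, -3.0406) + 8.6 * (0.5736, -0.8192) = (-6.2594 + 4.9328, -3.0406 + -7.0447) = (-1.3267, -10.0853)
End effector: (-1.3267, -10.0853)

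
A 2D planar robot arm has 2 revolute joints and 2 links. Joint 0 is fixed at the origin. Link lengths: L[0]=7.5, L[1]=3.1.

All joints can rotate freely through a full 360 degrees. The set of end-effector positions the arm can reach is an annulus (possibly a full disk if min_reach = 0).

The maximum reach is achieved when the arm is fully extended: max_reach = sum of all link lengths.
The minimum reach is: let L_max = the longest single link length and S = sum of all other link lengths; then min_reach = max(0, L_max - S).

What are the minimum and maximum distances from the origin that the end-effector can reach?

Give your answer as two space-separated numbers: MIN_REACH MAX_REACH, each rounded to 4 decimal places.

Answer: 4.4000 10.6000

Derivation:
Link lengths: [7.5, 3.1]
max_reach = 7.5 + 3.1 = 10.6
L_max = max([7.5, 3.1]) = 7.5
S (sum of others) = 10.6 - 7.5 = 3.1
min_reach = max(0, 7.5 - 3.1) = max(0, 4.4) = 4.4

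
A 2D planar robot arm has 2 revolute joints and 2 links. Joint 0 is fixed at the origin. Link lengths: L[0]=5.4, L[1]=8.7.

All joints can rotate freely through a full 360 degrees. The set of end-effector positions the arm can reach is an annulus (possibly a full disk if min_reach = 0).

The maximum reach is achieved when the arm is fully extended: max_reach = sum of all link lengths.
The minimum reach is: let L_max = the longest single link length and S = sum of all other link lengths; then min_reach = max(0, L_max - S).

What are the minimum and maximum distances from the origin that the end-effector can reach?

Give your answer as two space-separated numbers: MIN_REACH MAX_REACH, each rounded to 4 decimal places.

Answer: 3.3000 14.1000

Derivation:
Link lengths: [5.4, 8.7]
max_reach = 5.4 + 8.7 = 14.1
L_max = max([5.4, 8.7]) = 8.7
S (sum of others) = 14.1 - 8.7 = 5.4
min_reach = max(0, 8.7 - 5.4) = max(0, 3.3) = 3.3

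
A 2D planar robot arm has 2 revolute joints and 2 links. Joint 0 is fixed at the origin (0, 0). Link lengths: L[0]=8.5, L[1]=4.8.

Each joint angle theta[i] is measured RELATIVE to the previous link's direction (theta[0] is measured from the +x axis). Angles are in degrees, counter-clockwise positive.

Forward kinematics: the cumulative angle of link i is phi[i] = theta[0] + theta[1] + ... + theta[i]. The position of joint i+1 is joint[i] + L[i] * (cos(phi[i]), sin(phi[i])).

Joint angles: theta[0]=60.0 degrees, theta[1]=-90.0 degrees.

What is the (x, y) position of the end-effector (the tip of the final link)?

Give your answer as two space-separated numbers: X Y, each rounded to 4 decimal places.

joint[0] = (0.0000, 0.0000)  (base)
link 0: phi[0] = 60 = 60 deg
  cos(60 deg) = 0.5000, sin(60 deg) = 0.8660
  joint[1] = (0.0000, 0.0000) + 8.5 * (0.5000, 0.8660) = (0.0000 + 4.2500, 0.0000 + 7.3612) = (4.2500, 7.3612)
link 1: phi[1] = 60 + -90 = -30 deg
  cos(-30 deg) = 0.8660, sin(-30 deg) = -0.5000
  joint[2] = (4.2500, 7.3612) + 4.8 * (0.8660, -0.5000) = (4.2500 + 4.1569, 7.3612 + -2.4000) = (8.4069, 4.9612)
End effector: (8.4069, 4.9612)

Answer: 8.4069 4.9612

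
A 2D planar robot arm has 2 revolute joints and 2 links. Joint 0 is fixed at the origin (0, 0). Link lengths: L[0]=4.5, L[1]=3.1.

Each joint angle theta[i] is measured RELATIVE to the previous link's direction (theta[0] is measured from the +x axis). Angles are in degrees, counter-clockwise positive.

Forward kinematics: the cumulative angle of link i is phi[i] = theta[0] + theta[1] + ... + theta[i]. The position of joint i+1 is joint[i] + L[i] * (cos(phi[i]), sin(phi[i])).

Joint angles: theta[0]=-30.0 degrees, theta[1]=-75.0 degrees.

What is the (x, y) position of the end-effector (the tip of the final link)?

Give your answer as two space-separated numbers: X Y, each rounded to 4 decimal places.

joint[0] = (0.0000, 0.0000)  (base)
link 0: phi[0] = -30 = -30 deg
  cos(-30 deg) = 0.8660, sin(-30 deg) = -0.5000
  joint[1] = (0.0000, 0.0000) + 4.5 * (0.8660, -0.5000) = (0.0000 + 3.8971, 0.0000 + -2.2500) = (3.8971, -2.2500)
link 1: phi[1] = -30 + -75 = -105 deg
  cos(-105 deg) = -0.2588, sin(-105 deg) = -0.9659
  joint[2] = (3.8971, -2.2500) + 3.1 * (-0.2588, -0.9659) = (3.8971 + -0.8023, -2.2500 + -2.9944) = (3.0948, -5.2444)
End effector: (3.0948, -5.2444)

Answer: 3.0948 -5.2444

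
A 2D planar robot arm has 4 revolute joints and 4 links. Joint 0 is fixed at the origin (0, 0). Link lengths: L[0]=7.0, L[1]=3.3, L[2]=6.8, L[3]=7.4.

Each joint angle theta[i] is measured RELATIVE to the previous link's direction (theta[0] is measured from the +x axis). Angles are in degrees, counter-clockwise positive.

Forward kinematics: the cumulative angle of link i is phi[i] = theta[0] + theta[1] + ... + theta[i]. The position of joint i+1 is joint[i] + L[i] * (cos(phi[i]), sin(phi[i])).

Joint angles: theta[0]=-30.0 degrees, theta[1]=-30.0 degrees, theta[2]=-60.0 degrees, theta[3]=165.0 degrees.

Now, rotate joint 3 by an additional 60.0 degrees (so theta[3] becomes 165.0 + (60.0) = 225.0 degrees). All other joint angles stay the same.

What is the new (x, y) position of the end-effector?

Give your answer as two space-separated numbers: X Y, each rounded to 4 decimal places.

joint[0] = (0.0000, 0.0000)  (base)
link 0: phi[0] = -30 = -30 deg
  cos(-30 deg) = 0.8660, sin(-30 deg) = -0.5000
  joint[1] = (0.0000, 0.0000) + 7 * (0.8660, -0.5000) = (0.0000 + 6.0622, 0.0000 + -3.5000) = (6.0622, -3.5000)
link 1: phi[1] = -30 + -30 = -60 deg
  cos(-60 deg) = 0.5000, sin(-60 deg) = -0.8660
  joint[2] = (6.0622, -3.5000) + 3.3 * (0.5000, -0.8660) = (6.0622 + 1.6500, -3.5000 + -2.8579) = (7.7122, -6.3579)
link 2: phi[2] = -30 + -30 + -60 = -120 deg
  cos(-120 deg) = -0.5000, sin(-120 deg) = -0.8660
  joint[3] = (7.7122, -6.3579) + 6.8 * (-0.5000, -0.8660) = (7.7122 + -3.4000, -6.3579 + -5.8890) = (4.3122, -12.2469)
link 3: phi[3] = -30 + -30 + -60 + 225 = 105 deg
  cos(105 deg) = -0.2588, sin(105 deg) = 0.9659
  joint[4] = (4.3122, -12.2469) + 7.4 * (-0.2588, 0.9659) = (4.3122 + -1.9153, -12.2469 + 7.1479) = (2.3969, -5.0990)
End effector: (2.3969, -5.0990)

Answer: 2.3969 -5.0990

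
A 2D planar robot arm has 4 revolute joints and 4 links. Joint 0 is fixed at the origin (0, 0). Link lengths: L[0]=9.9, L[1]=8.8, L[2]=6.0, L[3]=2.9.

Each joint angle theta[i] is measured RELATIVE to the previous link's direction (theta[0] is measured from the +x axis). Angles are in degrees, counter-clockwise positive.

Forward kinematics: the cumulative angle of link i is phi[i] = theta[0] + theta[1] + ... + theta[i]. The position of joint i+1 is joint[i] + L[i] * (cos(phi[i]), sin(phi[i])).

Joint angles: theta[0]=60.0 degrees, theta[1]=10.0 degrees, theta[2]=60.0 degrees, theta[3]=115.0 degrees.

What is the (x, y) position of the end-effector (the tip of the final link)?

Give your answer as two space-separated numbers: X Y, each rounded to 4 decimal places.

Answer: 2.8775 18.8109

Derivation:
joint[0] = (0.0000, 0.0000)  (base)
link 0: phi[0] = 60 = 60 deg
  cos(60 deg) = 0.5000, sin(60 deg) = 0.8660
  joint[1] = (0.0000, 0.0000) + 9.9 * (0.5000, 0.8660) = (0.0000 + 4.9500, 0.0000 + 8.5737) = (4.9500, 8.5737)
link 1: phi[1] = 60 + 10 = 70 deg
  cos(70 deg) = 0.3420, sin(70 deg) = 0.9397
  joint[2] = (4.9500, 8.5737) + 8.8 * (0.3420, 0.9397) = (4.9500 + 3.0098, 8.5737 + 8.2693) = (7.9598, 16.8429)
link 2: phi[2] = 60 + 10 + 60 = 130 deg
  cos(130 deg) = -0.6428, sin(130 deg) = 0.7660
  joint[3] = (7.9598, 16.8429) + 6 * (-0.6428, 0.7660) = (7.9598 + -3.8567, 16.8429 + 4.5963) = (4.1031, 21.4392)
link 3: phi[3] = 60 + 10 + 60 + 115 = 245 deg
  cos(245 deg) = -0.4226, sin(245 deg) = -0.9063
  joint[4] = (4.1031, 21.4392) + 2.9 * (-0.4226, -0.9063) = (4.1031 + -1.2256, 21.4392 + -2.6283) = (2.8775, 18.8109)
End effector: (2.8775, 18.8109)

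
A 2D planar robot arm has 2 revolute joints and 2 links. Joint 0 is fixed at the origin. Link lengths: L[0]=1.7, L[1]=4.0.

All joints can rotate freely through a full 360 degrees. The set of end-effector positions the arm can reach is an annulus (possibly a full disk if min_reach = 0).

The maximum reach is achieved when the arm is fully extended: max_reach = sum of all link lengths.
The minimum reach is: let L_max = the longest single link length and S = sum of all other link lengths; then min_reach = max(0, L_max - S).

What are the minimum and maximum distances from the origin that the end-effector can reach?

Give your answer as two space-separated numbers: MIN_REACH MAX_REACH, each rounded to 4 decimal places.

Link lengths: [1.7, 4.0]
max_reach = 1.7 + 4 = 5.7
L_max = max([1.7, 4.0]) = 4
S (sum of others) = 5.7 - 4 = 1.7
min_reach = max(0, 4 - 1.7) = max(0, 2.3) = 2.3

Answer: 2.3000 5.7000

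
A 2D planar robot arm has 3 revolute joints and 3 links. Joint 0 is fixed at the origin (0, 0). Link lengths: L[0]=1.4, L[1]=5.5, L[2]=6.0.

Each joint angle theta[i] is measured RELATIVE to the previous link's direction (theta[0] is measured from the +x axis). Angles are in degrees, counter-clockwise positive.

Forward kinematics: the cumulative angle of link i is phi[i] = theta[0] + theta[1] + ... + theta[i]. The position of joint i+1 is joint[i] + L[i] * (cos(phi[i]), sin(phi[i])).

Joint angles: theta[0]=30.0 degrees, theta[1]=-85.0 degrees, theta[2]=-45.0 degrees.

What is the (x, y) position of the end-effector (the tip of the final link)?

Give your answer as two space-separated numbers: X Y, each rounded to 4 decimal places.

Answer: 3.3252 -9.7142

Derivation:
joint[0] = (0.0000, 0.0000)  (base)
link 0: phi[0] = 30 = 30 deg
  cos(30 deg) = 0.8660, sin(30 deg) = 0.5000
  joint[1] = (0.0000, 0.0000) + 1.4 * (0.8660, 0.5000) = (0.0000 + 1.2124, 0.0000 + 0.7000) = (1.2124, 0.7000)
link 1: phi[1] = 30 + -85 = -55 deg
  cos(-55 deg) = 0.5736, sin(-55 deg) = -0.8192
  joint[2] = (1.2124, 0.7000) + 5.5 * (0.5736, -0.8192) = (1.2124 + 3.1547, 0.7000 + -4.5053) = (4.3671, -3.8053)
link 2: phi[2] = 30 + -85 + -45 = -100 deg
  cos(-100 deg) = -0.1736, sin(-100 deg) = -0.9848
  joint[3] = (4.3671, -3.8053) + 6 * (-0.1736, -0.9848) = (4.3671 + -1.0419, -3.8053 + -5.9088) = (3.3252, -9.7142)
End effector: (3.3252, -9.7142)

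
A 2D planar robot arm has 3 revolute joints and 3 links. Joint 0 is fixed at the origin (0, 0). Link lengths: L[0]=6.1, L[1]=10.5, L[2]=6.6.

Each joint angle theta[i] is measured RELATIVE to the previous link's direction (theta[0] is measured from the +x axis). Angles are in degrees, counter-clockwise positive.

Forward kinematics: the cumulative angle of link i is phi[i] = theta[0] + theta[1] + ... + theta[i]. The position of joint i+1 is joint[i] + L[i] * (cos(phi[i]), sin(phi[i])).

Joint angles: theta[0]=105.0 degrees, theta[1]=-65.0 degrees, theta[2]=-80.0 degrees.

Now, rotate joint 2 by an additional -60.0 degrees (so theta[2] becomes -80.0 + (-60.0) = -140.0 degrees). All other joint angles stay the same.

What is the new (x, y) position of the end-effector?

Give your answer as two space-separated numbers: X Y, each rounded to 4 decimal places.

joint[0] = (0.0000, 0.0000)  (base)
link 0: phi[0] = 105 = 105 deg
  cos(105 deg) = -0.2588, sin(105 deg) = 0.9659
  joint[1] = (0.0000, 0.0000) + 6.1 * (-0.2588, 0.9659) = (0.0000 + -1.5788, 0.0000 + 5.8921) = (-1.5788, 5.8921)
link 1: phi[1] = 105 + -65 = 40 deg
  cos(40 deg) = 0.7660, sin(40 deg) = 0.6428
  joint[2] = (-1.5788, 5.8921) + 10.5 * (0.7660, 0.6428) = (-1.5788 + 8.0435, 5.8921 + 6.7493) = (6.4647, 12.6414)
link 2: phi[2] = 105 + -65 + -140 = -100 deg
  cos(-100 deg) = -0.1736, sin(-100 deg) = -0.9848
  joint[3] = (6.4647, 12.6414) + 6.6 * (-0.1736, -0.9848) = (6.4647 + -1.1461, 12.6414 + -6.4997) = (5.3186, 6.1417)
End effector: (5.3186, 6.1417)

Answer: 5.3186 6.1417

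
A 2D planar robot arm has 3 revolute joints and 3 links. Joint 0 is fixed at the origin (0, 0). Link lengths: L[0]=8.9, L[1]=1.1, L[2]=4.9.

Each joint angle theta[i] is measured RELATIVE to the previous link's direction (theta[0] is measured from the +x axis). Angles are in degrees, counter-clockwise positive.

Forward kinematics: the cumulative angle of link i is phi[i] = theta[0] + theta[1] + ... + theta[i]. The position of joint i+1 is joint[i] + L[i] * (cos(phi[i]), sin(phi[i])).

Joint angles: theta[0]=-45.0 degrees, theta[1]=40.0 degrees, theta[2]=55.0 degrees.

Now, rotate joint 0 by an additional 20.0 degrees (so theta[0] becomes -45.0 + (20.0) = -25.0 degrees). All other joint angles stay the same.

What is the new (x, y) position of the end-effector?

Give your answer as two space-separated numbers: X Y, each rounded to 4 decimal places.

joint[0] = (0.0000, 0.0000)  (base)
link 0: phi[0] = -25 = -25 deg
  cos(-25 deg) = 0.9063, sin(-25 deg) = -0.4226
  joint[1] = (0.0000, 0.0000) + 8.9 * (0.9063, -0.4226) = (0.0000 + 8.0661, 0.0000 + -3.7613) = (8.0661, -3.7613)
link 1: phi[1] = -25 + 40 = 15 deg
  cos(15 deg) = 0.9659, sin(15 deg) = 0.2588
  joint[2] = (8.0661, -3.7613) + 1.1 * (0.9659, 0.2588) = (8.0661 + 1.0625, -3.7613 + 0.2847) = (9.1287, -3.4766)
link 2: phi[2] = -25 + 40 + 55 = 70 deg
  cos(70 deg) = 0.3420, sin(70 deg) = 0.9397
  joint[3] = (9.1287, -3.4766) + 4.9 * (0.3420, 0.9397) = (9.1287 + 1.6759, -3.4766 + 4.6045) = (10.8046, 1.1279)
End effector: (10.8046, 1.1279)

Answer: 10.8046 1.1279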